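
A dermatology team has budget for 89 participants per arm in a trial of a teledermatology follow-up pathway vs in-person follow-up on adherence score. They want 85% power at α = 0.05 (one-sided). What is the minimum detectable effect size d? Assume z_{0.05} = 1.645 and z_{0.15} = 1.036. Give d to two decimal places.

d_min ≈ 0.40

For two independent groups of n = 89 each: d_min = (z_{α} + z_β)·√(2/n).
z-sum = 1.645 + 1.036 = 2.681.
d_min = 2.681 × √(2/89) = 2.681 × 0.1499 = 0.402.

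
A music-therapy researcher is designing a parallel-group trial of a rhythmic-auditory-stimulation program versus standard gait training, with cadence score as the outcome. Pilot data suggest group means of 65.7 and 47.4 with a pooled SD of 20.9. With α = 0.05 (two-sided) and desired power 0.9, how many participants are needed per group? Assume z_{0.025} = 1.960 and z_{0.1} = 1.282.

n = 28 per group

Cohen's d = |M₁ − M₂| / SD_pooled = |65.7 − 47.4| / 20.9 = 18.3 / 20.9 = 0.876.
For two independent groups with equal n: n = 2·((z_{α/2} + z_β) / d)².
z_{α/2} + z_β = 1.960 + 1.282 = 3.242.
n = 2 × (3.242 / 0.876)² = 2 × 3.701² = 2 × 13.70 = 27.4.
Round up to the next whole participant.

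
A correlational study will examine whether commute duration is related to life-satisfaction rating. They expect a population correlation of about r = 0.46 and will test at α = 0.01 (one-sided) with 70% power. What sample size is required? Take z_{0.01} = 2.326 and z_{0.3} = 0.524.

n = 36

Fisher's z: C = ½·ln((1+r)/(1−r)) = ½·ln(2.7037) = 0.4973.
n = ((z_{α} + z_β)/C)² + 3.
(2.326 + 0.524) / 0.4973 = 2.850 / 0.4973 = 5.731.
n = 5.731² + 3 = 32.84 + 3 = 35.8.
Round up.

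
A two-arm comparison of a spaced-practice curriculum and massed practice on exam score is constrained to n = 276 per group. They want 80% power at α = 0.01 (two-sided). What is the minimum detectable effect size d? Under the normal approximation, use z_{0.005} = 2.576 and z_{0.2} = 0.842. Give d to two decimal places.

d_min ≈ 0.29

For two independent groups of n = 276 each: d_min = (z_{α/2} + z_β)·√(2/n).
z-sum = 2.576 + 0.842 = 3.418.
d_min = 3.418 × √(2/276) = 3.418 × 0.0851 = 0.291.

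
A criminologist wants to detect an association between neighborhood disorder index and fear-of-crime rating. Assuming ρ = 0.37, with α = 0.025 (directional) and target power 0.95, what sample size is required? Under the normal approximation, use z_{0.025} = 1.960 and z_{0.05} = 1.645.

n = 90

Fisher's z: C = ½·ln((1+r)/(1−r)) = ½·ln(2.1746) = 0.3884.
n = ((z_{α} + z_β)/C)² + 3.
(1.960 + 1.645) / 0.3884 = 3.605 / 0.3884 = 9.282.
n = 9.282² + 3 = 86.15 + 3 = 89.1.
Round up.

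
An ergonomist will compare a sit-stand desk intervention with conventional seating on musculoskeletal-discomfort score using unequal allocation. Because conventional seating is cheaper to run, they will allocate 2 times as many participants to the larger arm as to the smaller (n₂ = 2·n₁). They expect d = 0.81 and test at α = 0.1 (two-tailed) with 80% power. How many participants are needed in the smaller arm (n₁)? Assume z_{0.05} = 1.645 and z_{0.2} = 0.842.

n₁ = 15

With allocation ratio k = n₂/n₁ = 2, Var(x̄₁−x̄₂) = σ²(1/n₁ + 1/(k·n₁)) = σ²·(k+1)/(k·n₁).
So n₁ = (1 + 1/k)·((z_{α/2} + z_β)/d)² = 1.500 × (2.487/0.81)².
n₁ = 1.500 × 9.43 = 14.1.
Round up: n₁ = 15, giving n₂ = 2 × 15 = 30.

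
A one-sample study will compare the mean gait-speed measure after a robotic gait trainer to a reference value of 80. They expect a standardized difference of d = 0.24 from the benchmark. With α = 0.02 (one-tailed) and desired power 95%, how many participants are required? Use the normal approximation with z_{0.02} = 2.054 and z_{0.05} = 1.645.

For a one-sample test: n = ((z_{α} + z_β) / d)².
z_{α} + z_β = 2.054 + 1.645 = 3.699.
n = (3.699 / 0.24)² = 15.412² = 237.55.
Round up.

n = 238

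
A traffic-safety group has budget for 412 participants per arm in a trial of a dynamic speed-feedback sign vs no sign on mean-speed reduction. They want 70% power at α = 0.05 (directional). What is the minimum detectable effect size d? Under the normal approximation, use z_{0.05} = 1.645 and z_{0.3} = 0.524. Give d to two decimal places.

d_min ≈ 0.15

For two independent groups of n = 412 each: d_min = (z_{α} + z_β)·√(2/n).
z-sum = 1.645 + 0.524 = 2.169.
d_min = 2.169 × √(2/412) = 2.169 × 0.0697 = 0.151.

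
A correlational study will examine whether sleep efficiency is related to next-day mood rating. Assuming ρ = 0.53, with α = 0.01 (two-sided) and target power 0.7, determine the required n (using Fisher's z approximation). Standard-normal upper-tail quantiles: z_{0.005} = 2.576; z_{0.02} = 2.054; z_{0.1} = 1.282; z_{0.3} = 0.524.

Fisher's z: C = ½·ln((1+r)/(1−r)) = ½·ln(3.2553) = 0.5901.
n = ((z_{α/2} + z_β)/C)² + 3.
(2.576 + 0.524) / 0.5901 = 3.100 / 0.5901 = 5.253.
n = 5.253² + 3 = 27.60 + 3 = 30.6.
Round up.

n = 31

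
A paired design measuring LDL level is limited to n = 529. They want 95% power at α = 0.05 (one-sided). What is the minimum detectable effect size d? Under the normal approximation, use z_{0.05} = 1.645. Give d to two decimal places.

d_min ≈ 0.14

For a single sample (or paired design) of n = 529: d_min = (z_{α} + z_β)/√n.
z-sum = 1.645 + 1.645 = 3.290.
d_min = 3.290 / √529 = 3.290 / 23.000 = 0.143.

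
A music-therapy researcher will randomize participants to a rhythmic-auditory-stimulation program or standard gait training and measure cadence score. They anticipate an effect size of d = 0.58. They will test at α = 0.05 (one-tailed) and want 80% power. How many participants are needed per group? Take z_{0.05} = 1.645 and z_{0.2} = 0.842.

For two independent groups with equal n: n = 2·((z_{α} + z_β) / d)².
z_{α} + z_β = 1.645 + 0.842 = 2.487.
n = 2 × (2.487 / 0.58)² = 2 × 4.288² = 2 × 18.39 = 36.8.
Round up to the next whole participant.

n = 37 per group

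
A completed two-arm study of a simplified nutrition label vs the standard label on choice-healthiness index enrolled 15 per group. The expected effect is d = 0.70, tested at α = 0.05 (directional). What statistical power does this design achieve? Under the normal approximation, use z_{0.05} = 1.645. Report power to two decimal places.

For two equal groups, power = Φ(d·√(n/2) − z_{α}).
d·√(n/2) = 0.70 × √(15/2) = 0.70 × 2.739 = 1.917.
z_β = 1.917 − 1.645 = 0.272.
Power = Φ(0.272) = 0.607.

power ≈ 0.61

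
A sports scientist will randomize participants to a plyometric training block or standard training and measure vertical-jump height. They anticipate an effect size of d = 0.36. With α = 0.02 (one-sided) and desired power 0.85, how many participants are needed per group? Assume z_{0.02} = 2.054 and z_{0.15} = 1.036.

n = 148 per group

For two independent groups with equal n: n = 2·((z_{α} + z_β) / d)².
z_{α} + z_β = 2.054 + 1.036 = 3.090.
n = 2 × (3.090 / 0.36)² = 2 × 8.583² = 2 × 73.67 = 147.3.
Round up to the next whole participant.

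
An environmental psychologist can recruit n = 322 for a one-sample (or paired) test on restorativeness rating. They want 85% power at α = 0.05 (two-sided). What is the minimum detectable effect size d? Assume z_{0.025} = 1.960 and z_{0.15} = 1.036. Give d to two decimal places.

d_min ≈ 0.17

For a single sample (or paired design) of n = 322: d_min = (z_{α/2} + z_β)/√n.
z-sum = 1.960 + 1.036 = 2.996.
d_min = 2.996 / √322 = 2.996 / 17.944 = 0.167.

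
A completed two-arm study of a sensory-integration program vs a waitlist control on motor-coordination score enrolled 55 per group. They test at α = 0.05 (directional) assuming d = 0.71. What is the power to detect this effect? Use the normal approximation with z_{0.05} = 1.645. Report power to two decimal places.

For two equal groups, power = Φ(d·√(n/2) − z_{α}).
d·√(n/2) = 0.71 × √(55/2) = 0.71 × 5.244 = 3.723.
z_β = 3.723 − 1.645 = 2.078.
Power = Φ(2.078) = 0.981.

power ≈ 0.98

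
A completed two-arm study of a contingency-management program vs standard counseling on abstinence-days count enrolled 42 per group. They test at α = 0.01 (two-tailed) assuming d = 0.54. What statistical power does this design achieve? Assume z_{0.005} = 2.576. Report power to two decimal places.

For two equal groups, power = Φ(d·√(n/2) − z_{α/2}).
d·√(n/2) = 0.54 × √(42/2) = 0.54 × 4.583 = 2.475.
z_β = 2.475 − 2.576 = -0.101.
Power = Φ(-0.101) = 0.460.

power ≈ 0.46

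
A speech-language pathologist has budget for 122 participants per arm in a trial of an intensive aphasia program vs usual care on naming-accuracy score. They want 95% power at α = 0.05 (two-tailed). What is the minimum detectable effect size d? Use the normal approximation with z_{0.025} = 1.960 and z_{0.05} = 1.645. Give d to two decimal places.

d_min ≈ 0.46

For two independent groups of n = 122 each: d_min = (z_{α/2} + z_β)·√(2/n).
z-sum = 1.960 + 1.645 = 3.605.
d_min = 3.605 × √(2/122) = 3.605 × 0.1280 = 0.462.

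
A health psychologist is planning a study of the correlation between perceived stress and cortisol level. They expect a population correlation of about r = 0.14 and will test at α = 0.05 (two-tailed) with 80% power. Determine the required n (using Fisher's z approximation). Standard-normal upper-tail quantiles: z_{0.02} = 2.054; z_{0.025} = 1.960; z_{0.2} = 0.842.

n = 399

Fisher's z: C = ½·ln((1+r)/(1−r)) = ½·ln(1.3256) = 0.1409.
n = ((z_{α/2} + z_β)/C)² + 3.
(1.960 + 0.842) / 0.1409 = 2.802 / 0.1409 = 19.886.
n = 19.886² + 3 = 395.47 + 3 = 398.5.
Round up.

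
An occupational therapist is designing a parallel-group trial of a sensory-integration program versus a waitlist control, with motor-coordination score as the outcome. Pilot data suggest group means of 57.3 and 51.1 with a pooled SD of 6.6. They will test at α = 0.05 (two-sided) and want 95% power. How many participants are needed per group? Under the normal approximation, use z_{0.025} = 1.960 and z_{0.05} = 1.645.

n = 30 per group

Cohen's d = |M₁ − M₂| / SD_pooled = |57.3 − 51.1| / 6.6 = 6.2 / 6.6 = 0.939.
For two independent groups with equal n: n = 2·((z_{α/2} + z_β) / d)².
z_{α/2} + z_β = 1.960 + 1.645 = 3.605.
n = 2 × (3.605 / 0.939)² = 2 × 3.839² = 2 × 14.74 = 29.5.
Round up to the next whole participant.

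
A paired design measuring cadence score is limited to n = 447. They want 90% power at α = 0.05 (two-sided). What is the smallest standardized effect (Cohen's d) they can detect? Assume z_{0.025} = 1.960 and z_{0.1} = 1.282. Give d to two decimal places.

For a single sample (or paired design) of n = 447: d_min = (z_{α/2} + z_β)/√n.
z-sum = 1.960 + 1.282 = 3.242.
d_min = 3.242 / √447 = 3.242 / 21.142 = 0.153.

d_min ≈ 0.15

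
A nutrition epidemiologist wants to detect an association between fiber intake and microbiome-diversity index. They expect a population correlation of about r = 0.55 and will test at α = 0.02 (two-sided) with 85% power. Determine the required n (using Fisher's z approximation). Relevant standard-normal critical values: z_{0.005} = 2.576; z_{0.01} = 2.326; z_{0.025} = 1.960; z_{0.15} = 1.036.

Fisher's z: C = ½·ln((1+r)/(1−r)) = ½·ln(3.4444) = 0.6184.
n = ((z_{α/2} + z_β)/C)² + 3.
(2.326 + 1.036) / 0.6184 = 3.362 / 0.6184 = 5.437.
n = 5.437² + 3 = 29.56 + 3 = 32.6.
Round up.

n = 33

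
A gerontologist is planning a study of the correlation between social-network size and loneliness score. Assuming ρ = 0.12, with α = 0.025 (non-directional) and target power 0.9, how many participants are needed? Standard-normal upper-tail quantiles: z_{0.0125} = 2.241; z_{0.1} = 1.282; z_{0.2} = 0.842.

Fisher's z: C = ½·ln((1+r)/(1−r)) = ½·ln(1.2727) = 0.1206.
n = ((z_{α/2} + z_β)/C)² + 3.
(2.241 + 1.282) / 0.1206 = 3.523 / 0.1206 = 29.212.
n = 29.212² + 3 = 853.36 + 3 = 856.4.
Round up.

n = 857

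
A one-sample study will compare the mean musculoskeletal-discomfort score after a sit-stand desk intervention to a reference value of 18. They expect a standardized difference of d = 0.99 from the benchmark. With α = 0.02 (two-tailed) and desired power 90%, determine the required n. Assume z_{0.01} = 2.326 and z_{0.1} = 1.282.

For a one-sample test: n = ((z_{α/2} + z_β) / d)².
z_{α/2} + z_β = 2.326 + 1.282 = 3.608.
n = (3.608 / 0.99)² = 3.644² = 13.28.
Round up.

n = 14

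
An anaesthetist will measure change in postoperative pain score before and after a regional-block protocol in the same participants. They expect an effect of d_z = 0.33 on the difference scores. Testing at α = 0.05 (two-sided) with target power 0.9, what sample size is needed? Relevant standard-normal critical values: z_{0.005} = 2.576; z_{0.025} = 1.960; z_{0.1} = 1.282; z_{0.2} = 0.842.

n = 97 pairs

For a paired (one-sample on differences) test: n = ((z_{α/2} + z_β) / d)².
z_{α/2} + z_β = 1.960 + 1.282 = 3.242.
n = (3.242 / 0.33)² = 9.824² = 96.52.
Round up.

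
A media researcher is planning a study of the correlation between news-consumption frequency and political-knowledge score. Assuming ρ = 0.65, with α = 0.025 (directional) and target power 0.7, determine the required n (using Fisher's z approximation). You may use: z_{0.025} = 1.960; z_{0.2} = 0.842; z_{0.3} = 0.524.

n = 14

Fisher's z: C = ½·ln((1+r)/(1−r)) = ½·ln(4.7143) = 0.7753.
n = ((z_{α} + z_β)/C)² + 3.
(1.960 + 0.524) / 0.7753 = 2.484 / 0.7753 = 3.204.
n = 3.204² + 3 = 10.27 + 3 = 13.3.
Round up.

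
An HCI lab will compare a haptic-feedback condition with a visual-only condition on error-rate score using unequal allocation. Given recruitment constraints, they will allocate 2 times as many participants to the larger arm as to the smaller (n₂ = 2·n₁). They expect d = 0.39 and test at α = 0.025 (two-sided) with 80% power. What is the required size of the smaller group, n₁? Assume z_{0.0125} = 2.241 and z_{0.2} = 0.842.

n₁ = 94

With allocation ratio k = n₂/n₁ = 2, Var(x̄₁−x̄₂) = σ²(1/n₁ + 1/(k·n₁)) = σ²·(k+1)/(k·n₁).
So n₁ = (1 + 1/k)·((z_{α/2} + z_β)/d)² = 1.500 × (3.083/0.39)².
n₁ = 1.500 × 62.49 = 93.7.
Round up: n₁ = 94, giving n₂ = 2 × 94 = 188.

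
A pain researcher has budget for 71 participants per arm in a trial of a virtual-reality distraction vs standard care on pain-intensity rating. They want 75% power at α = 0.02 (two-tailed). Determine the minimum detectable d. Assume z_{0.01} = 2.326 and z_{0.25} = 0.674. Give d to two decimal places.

For two independent groups of n = 71 each: d_min = (z_{α/2} + z_β)·√(2/n).
z-sum = 2.326 + 0.674 = 3.000.
d_min = 3.000 × √(2/71) = 3.000 × 0.1678 = 0.504.

d_min ≈ 0.50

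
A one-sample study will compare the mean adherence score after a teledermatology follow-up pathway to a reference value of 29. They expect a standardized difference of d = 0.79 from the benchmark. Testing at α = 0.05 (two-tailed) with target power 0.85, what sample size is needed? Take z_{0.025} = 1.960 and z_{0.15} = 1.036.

n = 15

For a one-sample test: n = ((z_{α/2} + z_β) / d)².
z_{α/2} + z_β = 1.960 + 1.036 = 2.996.
n = (2.996 / 0.79)² = 3.792² = 14.38.
Round up.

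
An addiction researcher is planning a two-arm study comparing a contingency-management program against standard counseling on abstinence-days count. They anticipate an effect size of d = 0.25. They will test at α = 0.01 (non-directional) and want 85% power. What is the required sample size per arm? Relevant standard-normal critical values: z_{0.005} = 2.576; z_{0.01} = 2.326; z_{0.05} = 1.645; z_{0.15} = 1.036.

n = 418 per group

For two independent groups with equal n: n = 2·((z_{α/2} + z_β) / d)².
z_{α/2} + z_β = 2.576 + 1.036 = 3.612.
n = 2 × (3.612 / 0.25)² = 2 × 14.448² = 2 × 208.74 = 417.5.
Round up to the next whole participant.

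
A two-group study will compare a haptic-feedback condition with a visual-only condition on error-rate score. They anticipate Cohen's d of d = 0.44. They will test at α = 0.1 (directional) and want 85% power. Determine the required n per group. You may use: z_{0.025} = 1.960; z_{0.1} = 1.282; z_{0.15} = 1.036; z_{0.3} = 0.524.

For two independent groups with equal n: n = 2·((z_{α} + z_β) / d)².
z_{α} + z_β = 1.282 + 1.036 = 2.318.
n = 2 × (2.318 / 0.44)² = 2 × 5.268² = 2 × 27.75 = 55.5.
Round up to the next whole participant.

n = 56 per group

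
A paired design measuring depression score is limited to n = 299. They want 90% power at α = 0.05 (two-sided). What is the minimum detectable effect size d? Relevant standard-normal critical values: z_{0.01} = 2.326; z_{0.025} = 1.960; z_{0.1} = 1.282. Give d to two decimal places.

d_min ≈ 0.19

For a single sample (or paired design) of n = 299: d_min = (z_{α/2} + z_β)/√n.
z-sum = 1.960 + 1.282 = 3.242.
d_min = 3.242 / √299 = 3.242 / 17.292 = 0.187.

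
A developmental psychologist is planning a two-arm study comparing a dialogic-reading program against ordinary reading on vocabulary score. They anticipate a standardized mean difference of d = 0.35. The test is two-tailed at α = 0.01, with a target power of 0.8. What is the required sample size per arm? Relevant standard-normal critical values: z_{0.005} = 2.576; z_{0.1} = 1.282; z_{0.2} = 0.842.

n = 191 per group

For two independent groups with equal n: n = 2·((z_{α/2} + z_β) / d)².
z_{α/2} + z_β = 2.576 + 0.842 = 3.418.
n = 2 × (3.418 / 0.35)² = 2 × 9.766² = 2 × 95.37 = 190.7.
Round up to the next whole participant.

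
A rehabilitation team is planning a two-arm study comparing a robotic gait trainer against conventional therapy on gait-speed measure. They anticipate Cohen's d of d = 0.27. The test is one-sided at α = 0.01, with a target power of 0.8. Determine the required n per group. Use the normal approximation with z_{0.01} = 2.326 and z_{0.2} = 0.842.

For two independent groups with equal n: n = 2·((z_{α} + z_β) / d)².
z_{α} + z_β = 2.326 + 0.842 = 3.168.
n = 2 × (3.168 / 0.27)² = 2 × 11.733² = 2 × 137.67 = 275.3.
Round up to the next whole participant.

n = 276 per group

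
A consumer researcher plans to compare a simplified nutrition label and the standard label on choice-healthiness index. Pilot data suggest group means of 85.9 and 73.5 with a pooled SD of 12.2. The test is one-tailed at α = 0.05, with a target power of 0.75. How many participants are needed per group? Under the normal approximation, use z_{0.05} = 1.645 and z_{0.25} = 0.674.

Cohen's d = |M₁ − M₂| / SD_pooled = |85.9 − 73.5| / 12.2 = 12.4 / 12.2 = 1.016.
For two independent groups with equal n: n = 2·((z_{α} + z_β) / d)².
z_{α} + z_β = 1.645 + 0.674 = 2.319.
n = 2 × (2.319 / 1.016)² = 2 × 2.282² = 2 × 5.21 = 10.4.
Round up to the next whole participant.

n = 11 per group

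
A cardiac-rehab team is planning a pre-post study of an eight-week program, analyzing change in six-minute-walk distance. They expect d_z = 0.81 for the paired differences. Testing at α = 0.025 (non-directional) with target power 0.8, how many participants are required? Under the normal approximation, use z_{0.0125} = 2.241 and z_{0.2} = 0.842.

n = 15 pairs

For a paired (one-sample on differences) test: n = ((z_{α/2} + z_β) / d)².
z_{α/2} + z_β = 2.241 + 0.842 = 3.083.
n = (3.083 / 0.81)² = 3.806² = 14.49.
Round up.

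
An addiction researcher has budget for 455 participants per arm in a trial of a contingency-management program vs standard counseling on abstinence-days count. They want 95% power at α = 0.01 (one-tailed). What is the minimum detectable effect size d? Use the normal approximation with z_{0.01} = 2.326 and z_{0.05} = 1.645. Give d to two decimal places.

For two independent groups of n = 455 each: d_min = (z_{α} + z_β)·√(2/n).
z-sum = 2.326 + 1.645 = 3.971.
d_min = 3.971 × √(2/455) = 3.971 × 0.0663 = 0.263.

d_min ≈ 0.26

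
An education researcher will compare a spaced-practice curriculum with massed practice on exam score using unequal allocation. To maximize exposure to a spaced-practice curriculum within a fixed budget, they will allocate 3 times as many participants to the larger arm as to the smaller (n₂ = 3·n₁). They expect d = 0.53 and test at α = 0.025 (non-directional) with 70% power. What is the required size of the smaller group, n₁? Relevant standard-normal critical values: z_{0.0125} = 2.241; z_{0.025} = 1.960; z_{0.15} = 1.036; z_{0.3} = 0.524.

n₁ = 37

With allocation ratio k = n₂/n₁ = 3, Var(x̄₁−x̄₂) = σ²(1/n₁ + 1/(k·n₁)) = σ²·(k+1)/(k·n₁).
So n₁ = (1 + 1/k)·((z_{α/2} + z_β)/d)² = 1.333 × (2.765/0.53)².
n₁ = 1.333 × 27.22 = 36.3.
Round up: n₁ = 37, giving n₂ = 3 × 37 = 111.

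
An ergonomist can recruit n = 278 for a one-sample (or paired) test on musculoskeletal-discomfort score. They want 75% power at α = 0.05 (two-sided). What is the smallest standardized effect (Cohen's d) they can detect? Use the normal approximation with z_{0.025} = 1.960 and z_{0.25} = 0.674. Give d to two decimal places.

d_min ≈ 0.16

For a single sample (or paired design) of n = 278: d_min = (z_{α/2} + z_β)/√n.
z-sum = 1.960 + 0.674 = 2.634.
d_min = 2.634 / √278 = 2.634 / 16.673 = 0.158.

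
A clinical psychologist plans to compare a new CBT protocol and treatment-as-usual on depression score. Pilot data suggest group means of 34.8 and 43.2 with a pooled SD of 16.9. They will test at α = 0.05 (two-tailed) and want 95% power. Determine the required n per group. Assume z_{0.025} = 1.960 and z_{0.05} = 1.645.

Cohen's d = |M₁ − M₂| / SD_pooled = |34.8 − 43.2| / 16.9 = 8.4 / 16.9 = 0.497.
For two independent groups with equal n: n = 2·((z_{α/2} + z_β) / d)².
z_{α/2} + z_β = 1.960 + 1.645 = 3.605.
n = 2 × (3.605 / 0.497)² = 2 × 7.254² = 2 × 52.61 = 105.2.
Round up to the next whole participant.

n = 106 per group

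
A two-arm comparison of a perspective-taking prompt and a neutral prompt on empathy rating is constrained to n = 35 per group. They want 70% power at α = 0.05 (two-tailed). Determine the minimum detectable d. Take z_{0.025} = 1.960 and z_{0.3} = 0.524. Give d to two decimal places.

d_min ≈ 0.59

For two independent groups of n = 35 each: d_min = (z_{α/2} + z_β)·√(2/n).
z-sum = 1.960 + 0.524 = 2.484.
d_min = 2.484 × √(2/35) = 2.484 × 0.2390 = 0.594.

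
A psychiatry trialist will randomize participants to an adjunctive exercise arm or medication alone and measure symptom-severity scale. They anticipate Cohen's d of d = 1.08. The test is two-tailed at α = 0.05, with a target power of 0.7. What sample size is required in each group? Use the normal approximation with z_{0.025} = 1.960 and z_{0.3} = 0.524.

For two independent groups with equal n: n = 2·((z_{α/2} + z_β) / d)².
z_{α/2} + z_β = 1.960 + 0.524 = 2.484.
n = 2 × (2.484 / 1.08)² = 2 × 2.300² = 2 × 5.29 = 10.6.
Round up to the next whole participant.

n = 11 per group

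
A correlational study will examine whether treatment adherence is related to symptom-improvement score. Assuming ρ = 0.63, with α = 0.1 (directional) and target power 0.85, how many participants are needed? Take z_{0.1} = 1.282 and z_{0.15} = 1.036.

Fisher's z: C = ½·ln((1+r)/(1−r)) = ½·ln(4.4054) = 0.7414.
n = ((z_{α} + z_β)/C)² + 3.
(1.282 + 1.036) / 0.7414 = 2.318 / 0.7414 = 3.127.
n = 3.127² + 3 = 9.78 + 3 = 12.8.
Round up.

n = 13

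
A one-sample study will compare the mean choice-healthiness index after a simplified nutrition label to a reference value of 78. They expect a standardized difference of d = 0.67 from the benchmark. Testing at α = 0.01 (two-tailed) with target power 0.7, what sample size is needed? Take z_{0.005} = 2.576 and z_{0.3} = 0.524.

n = 22

For a one-sample test: n = ((z_{α/2} + z_β) / d)².
z_{α/2} + z_β = 2.576 + 0.524 = 3.100.
n = (3.100 / 0.67)² = 4.627² = 21.41.
Round up.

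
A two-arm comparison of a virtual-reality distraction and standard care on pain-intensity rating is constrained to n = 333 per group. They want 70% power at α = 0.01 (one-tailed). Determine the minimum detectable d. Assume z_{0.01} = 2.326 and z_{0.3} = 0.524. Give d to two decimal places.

For two independent groups of n = 333 each: d_min = (z_{α} + z_β)·√(2/n).
z-sum = 2.326 + 0.524 = 2.850.
d_min = 2.850 × √(2/333) = 2.850 × 0.0775 = 0.221.

d_min ≈ 0.22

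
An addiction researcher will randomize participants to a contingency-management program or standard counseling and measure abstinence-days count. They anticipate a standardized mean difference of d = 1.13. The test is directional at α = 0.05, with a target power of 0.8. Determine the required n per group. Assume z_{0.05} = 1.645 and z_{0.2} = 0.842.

For two independent groups with equal n: n = 2·((z_{α} + z_β) / d)².
z_{α} + z_β = 1.645 + 0.842 = 2.487.
n = 2 × (2.487 / 1.13)² = 2 × 2.201² = 2 × 4.84 = 9.7.
Round up to the next whole participant.

n = 10 per group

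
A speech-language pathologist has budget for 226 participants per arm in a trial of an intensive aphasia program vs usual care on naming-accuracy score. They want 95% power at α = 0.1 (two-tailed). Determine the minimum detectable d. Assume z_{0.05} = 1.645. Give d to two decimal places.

For two independent groups of n = 226 each: d_min = (z_{α/2} + z_β)·√(2/n).
z-sum = 1.645 + 1.645 = 3.290.
d_min = 3.290 × √(2/226) = 3.290 × 0.0941 = 0.309.

d_min ≈ 0.31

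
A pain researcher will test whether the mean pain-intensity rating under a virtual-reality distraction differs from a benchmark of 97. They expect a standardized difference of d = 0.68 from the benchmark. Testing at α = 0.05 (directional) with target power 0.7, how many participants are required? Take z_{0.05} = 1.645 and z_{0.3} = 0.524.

For a one-sample test: n = ((z_{α} + z_β) / d)².
z_{α} + z_β = 1.645 + 0.524 = 2.169.
n = (2.169 / 0.68)² = 3.190² = 10.17.
Round up.

n = 11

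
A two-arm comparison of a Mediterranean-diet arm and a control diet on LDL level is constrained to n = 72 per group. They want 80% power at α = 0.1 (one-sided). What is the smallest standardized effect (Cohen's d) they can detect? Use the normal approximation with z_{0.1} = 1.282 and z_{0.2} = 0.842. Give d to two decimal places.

d_min ≈ 0.35

For two independent groups of n = 72 each: d_min = (z_{α} + z_β)·√(2/n).
z-sum = 1.282 + 0.842 = 2.124.
d_min = 2.124 × √(2/72) = 2.124 × 0.1667 = 0.354.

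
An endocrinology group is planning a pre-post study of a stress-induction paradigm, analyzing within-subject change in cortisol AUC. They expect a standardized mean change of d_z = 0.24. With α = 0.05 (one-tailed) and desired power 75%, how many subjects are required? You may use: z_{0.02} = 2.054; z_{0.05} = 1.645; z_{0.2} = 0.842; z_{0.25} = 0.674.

For a paired (one-sample on differences) test: n = ((z_{α} + z_β) / d)².
z_{α} + z_β = 1.645 + 0.674 = 2.319.
n = (2.319 / 0.24)² = 9.662² = 93.36.
Round up.

n = 94 pairs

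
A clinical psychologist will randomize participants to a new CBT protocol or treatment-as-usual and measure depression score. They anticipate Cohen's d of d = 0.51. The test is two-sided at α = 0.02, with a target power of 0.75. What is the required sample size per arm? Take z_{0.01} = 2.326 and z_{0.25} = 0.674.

For two independent groups with equal n: n = 2·((z_{α/2} + z_β) / d)².
z_{α/2} + z_β = 2.326 + 0.674 = 3.000.
n = 2 × (3.000 / 0.51)² = 2 × 5.882² = 2 × 34.60 = 69.2.
Round up to the next whole participant.

n = 70 per group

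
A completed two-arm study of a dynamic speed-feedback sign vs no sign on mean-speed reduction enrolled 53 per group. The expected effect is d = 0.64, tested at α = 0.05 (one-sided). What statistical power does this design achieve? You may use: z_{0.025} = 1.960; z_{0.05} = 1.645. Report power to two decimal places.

For two equal groups, power = Φ(d·√(n/2) − z_{α}).
d·√(n/2) = 0.64 × √(53/2) = 0.64 × 5.148 = 3.295.
z_β = 3.295 − 1.645 = 1.650.
Power = Φ(1.650) = 0.950.

power ≈ 0.95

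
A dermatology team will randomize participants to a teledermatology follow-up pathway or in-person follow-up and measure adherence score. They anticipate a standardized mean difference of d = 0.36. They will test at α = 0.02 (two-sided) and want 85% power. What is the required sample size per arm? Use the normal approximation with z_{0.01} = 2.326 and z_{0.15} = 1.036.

n = 175 per group

For two independent groups with equal n: n = 2·((z_{α/2} + z_β) / d)².
z_{α/2} + z_β = 2.326 + 1.036 = 3.362.
n = 2 × (3.362 / 0.36)² = 2 × 9.339² = 2 × 87.21 = 174.4.
Round up to the next whole participant.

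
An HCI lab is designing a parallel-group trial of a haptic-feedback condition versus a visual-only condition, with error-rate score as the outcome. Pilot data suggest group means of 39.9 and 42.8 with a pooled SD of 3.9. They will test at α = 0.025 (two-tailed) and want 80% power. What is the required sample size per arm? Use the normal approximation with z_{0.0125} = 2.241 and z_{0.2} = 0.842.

Cohen's d = |M₁ − M₂| / SD_pooled = |39.9 − 42.8| / 3.9 = 2.9 / 3.9 = 0.744.
For two independent groups with equal n: n = 2·((z_{α/2} + z_β) / d)².
z_{α/2} + z_β = 2.241 + 0.842 = 3.083.
n = 2 × (3.083 / 0.744)² = 2 × 4.144² = 2 × 17.17 = 34.3.
Round up to the next whole participant.

n = 35 per group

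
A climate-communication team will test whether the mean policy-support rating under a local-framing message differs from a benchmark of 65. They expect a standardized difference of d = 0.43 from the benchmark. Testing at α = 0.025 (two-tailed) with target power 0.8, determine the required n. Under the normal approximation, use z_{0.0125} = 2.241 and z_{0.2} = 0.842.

n = 52

For a one-sample test: n = ((z_{α/2} + z_β) / d)².
z_{α/2} + z_β = 2.241 + 0.842 = 3.083.
n = (3.083 / 0.43)² = 7.170² = 51.41.
Round up.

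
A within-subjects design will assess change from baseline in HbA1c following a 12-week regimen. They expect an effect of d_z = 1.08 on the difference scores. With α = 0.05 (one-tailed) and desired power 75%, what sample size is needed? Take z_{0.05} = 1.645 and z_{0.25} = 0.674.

For a paired (one-sample on differences) test: n = ((z_{α} + z_β) / d)².
z_{α} + z_β = 1.645 + 0.674 = 2.319.
n = (2.319 / 1.08)² = 2.147² = 4.61.
Round up.

n = 5 pairs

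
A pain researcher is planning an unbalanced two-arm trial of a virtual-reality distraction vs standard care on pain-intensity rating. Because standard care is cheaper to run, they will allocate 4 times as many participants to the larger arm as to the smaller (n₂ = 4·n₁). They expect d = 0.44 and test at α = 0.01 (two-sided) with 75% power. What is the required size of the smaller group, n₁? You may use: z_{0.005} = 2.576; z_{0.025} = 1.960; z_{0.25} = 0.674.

n₁ = 69

With allocation ratio k = n₂/n₁ = 4, Var(x̄₁−x̄₂) = σ²(1/n₁ + 1/(k·n₁)) = σ²·(k+1)/(k·n₁).
So n₁ = (1 + 1/k)·((z_{α/2} + z_β)/d)² = 1.250 × (3.250/0.44)².
n₁ = 1.250 × 54.56 = 68.2.
Round up: n₁ = 69, giving n₂ = 4 × 69 = 276.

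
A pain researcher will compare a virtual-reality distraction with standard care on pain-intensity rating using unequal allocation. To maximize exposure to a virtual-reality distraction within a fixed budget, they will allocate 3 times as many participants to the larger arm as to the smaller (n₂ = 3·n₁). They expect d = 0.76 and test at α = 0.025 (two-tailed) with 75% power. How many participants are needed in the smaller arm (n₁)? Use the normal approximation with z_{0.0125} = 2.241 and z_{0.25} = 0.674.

n₁ = 20

With allocation ratio k = n₂/n₁ = 3, Var(x̄₁−x̄₂) = σ²(1/n₁ + 1/(k·n₁)) = σ²·(k+1)/(k·n₁).
So n₁ = (1 + 1/k)·((z_{α/2} + z_β)/d)² = 1.333 × (2.915/0.76)².
n₁ = 1.333 × 14.71 = 19.6.
Round up: n₁ = 20, giving n₂ = 3 × 20 = 60.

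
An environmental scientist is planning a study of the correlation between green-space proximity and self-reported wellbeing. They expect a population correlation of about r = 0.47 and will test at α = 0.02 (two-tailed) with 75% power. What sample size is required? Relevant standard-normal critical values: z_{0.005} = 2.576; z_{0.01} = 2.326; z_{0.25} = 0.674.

n = 38

Fisher's z: C = ½·ln((1+r)/(1−r)) = ½·ln(2.7736) = 0.5101.
n = ((z_{α/2} + z_β)/C)² + 3.
(2.326 + 0.674) / 0.5101 = 3.000 / 0.5101 = 5.881.
n = 5.881² + 3 = 34.59 + 3 = 37.6.
Round up.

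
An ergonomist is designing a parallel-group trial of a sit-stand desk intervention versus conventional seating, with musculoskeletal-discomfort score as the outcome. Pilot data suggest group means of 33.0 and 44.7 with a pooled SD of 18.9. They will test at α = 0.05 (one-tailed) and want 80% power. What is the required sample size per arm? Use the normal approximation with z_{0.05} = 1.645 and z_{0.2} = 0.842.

n = 33 per group

Cohen's d = |M₁ − M₂| / SD_pooled = |33.0 − 44.7| / 18.9 = 11.7 / 18.9 = 0.619.
For two independent groups with equal n: n = 2·((z_{α} + z_β) / d)².
z_{α} + z_β = 1.645 + 0.842 = 2.487.
n = 2 × (2.487 / 0.619)² = 2 × 4.018² = 2 × 16.14 = 32.3.
Round up to the next whole participant.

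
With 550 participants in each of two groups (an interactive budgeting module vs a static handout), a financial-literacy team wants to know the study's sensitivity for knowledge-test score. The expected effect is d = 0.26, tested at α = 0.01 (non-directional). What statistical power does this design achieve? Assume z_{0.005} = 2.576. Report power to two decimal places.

For two equal groups, power = Φ(d·√(n/2) − z_{α/2}).
d·√(n/2) = 0.26 × √(550/2) = 0.26 × 16.583 = 4.312.
z_β = 4.312 − 2.576 = 1.736.
Power = Φ(1.736) = 0.959.

power ≈ 0.96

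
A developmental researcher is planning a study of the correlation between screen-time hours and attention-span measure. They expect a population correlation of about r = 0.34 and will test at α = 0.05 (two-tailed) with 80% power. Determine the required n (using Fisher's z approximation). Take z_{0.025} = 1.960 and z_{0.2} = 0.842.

Fisher's z: C = ½·ln((1+r)/(1−r)) = ½·ln(2.0303) = 0.3541.
n = ((z_{α/2} + z_β)/C)² + 3.
(1.960 + 0.842) / 0.3541 = 2.802 / 0.3541 = 7.913.
n = 7.913² + 3 = 62.62 + 3 = 65.6.
Round up.

n = 66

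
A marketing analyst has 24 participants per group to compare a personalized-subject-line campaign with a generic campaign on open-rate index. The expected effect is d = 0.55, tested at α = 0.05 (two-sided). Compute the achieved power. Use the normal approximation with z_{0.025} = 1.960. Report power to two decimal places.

For two equal groups, power = Φ(d·√(n/2) − z_{α/2}).
d·√(n/2) = 0.55 × √(24/2) = 0.55 × 3.464 = 1.905.
z_β = 1.905 − 1.960 = -0.055.
Power = Φ(-0.055) = 0.478.

power ≈ 0.48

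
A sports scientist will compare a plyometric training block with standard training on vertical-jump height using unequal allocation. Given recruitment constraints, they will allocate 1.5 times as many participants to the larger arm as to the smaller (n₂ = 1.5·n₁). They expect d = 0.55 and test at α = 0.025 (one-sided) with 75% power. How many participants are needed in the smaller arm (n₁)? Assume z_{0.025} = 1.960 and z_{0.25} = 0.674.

n₁ = 39

With allocation ratio k = n₂/n₁ = 1.5, Var(x̄₁−x̄₂) = σ²(1/n₁ + 1/(k·n₁)) = σ²·(k+1)/(k·n₁).
So n₁ = (1 + 1/k)·((z_{α} + z_β)/d)² = 1.667 × (2.634/0.55)².
n₁ = 1.667 × 22.94 = 38.2.
Round up: n₁ = 39, giving n₂ = ⌈1.5 × 39⌉ = ⌈58.5⌉ = 59.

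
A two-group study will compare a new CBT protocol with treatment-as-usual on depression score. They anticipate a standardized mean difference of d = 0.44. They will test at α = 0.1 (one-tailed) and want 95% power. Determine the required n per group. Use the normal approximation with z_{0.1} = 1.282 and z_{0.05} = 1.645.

For two independent groups with equal n: n = 2·((z_{α} + z_β) / d)².
z_{α} + z_β = 1.282 + 1.645 = 2.927.
n = 2 × (2.927 / 0.44)² = 2 × 6.652² = 2 × 44.25 = 88.5.
Round up to the next whole participant.

n = 89 per group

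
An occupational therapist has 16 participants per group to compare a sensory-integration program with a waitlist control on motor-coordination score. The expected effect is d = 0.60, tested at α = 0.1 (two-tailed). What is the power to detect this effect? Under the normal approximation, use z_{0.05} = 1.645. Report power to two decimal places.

power ≈ 0.52

For two equal groups, power = Φ(d·√(n/2) − z_{α/2}).
d·√(n/2) = 0.60 × √(16/2) = 0.60 × 2.828 = 1.697.
z_β = 1.697 − 1.645 = 0.052.
Power = Φ(0.052) = 0.521.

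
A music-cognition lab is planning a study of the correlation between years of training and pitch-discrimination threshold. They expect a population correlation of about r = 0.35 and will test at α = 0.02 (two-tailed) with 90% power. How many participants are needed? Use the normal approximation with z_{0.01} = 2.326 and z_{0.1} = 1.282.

Fisher's z: C = ½·ln((1+r)/(1−r)) = ½·ln(2.0769) = 0.3654.
n = ((z_{α/2} + z_β)/C)² + 3.
(2.326 + 1.282) / 0.3654 = 3.608 / 0.3654 = 9.874.
n = 9.874² + 3 = 97.50 + 3 = 100.5.
Round up.

n = 101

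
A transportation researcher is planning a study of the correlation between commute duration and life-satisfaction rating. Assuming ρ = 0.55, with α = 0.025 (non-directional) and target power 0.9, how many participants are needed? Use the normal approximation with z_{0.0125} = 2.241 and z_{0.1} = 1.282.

n = 36

Fisher's z: C = ½·ln((1+r)/(1−r)) = ½·ln(3.4444) = 0.6184.
n = ((z_{α/2} + z_β)/C)² + 3.
(2.241 + 1.282) / 0.6184 = 3.523 / 0.6184 = 5.697.
n = 5.697² + 3 = 32.46 + 3 = 35.5.
Round up.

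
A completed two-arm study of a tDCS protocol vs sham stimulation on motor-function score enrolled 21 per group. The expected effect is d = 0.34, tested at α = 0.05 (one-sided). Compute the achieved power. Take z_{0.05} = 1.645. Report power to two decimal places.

power ≈ 0.29

For two equal groups, power = Φ(d·√(n/2) − z_{α}).
d·√(n/2) = 0.34 × √(21/2) = 0.34 × 3.240 = 1.102.
z_β = 1.102 − 1.645 = -0.543.
Power = Φ(-0.543) = 0.293.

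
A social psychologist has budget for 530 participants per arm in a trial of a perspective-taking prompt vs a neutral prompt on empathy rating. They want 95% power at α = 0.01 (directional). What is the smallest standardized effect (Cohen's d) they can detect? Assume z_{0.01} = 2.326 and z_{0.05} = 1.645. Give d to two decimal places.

For two independent groups of n = 530 each: d_min = (z_{α} + z_β)·√(2/n).
z-sum = 2.326 + 1.645 = 3.971.
d_min = 3.971 × √(2/530) = 3.971 × 0.0614 = 0.244.

d_min ≈ 0.24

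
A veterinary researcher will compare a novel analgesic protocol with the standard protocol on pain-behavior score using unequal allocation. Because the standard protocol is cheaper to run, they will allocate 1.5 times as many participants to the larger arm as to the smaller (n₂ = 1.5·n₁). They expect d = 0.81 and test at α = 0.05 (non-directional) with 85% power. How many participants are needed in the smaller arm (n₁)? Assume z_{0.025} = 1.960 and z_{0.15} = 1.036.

n₁ = 23

With allocation ratio k = n₂/n₁ = 1.5, Var(x̄₁−x̄₂) = σ²(1/n₁ + 1/(k·n₁)) = σ²·(k+1)/(k·n₁).
So n₁ = (1 + 1/k)·((z_{α/2} + z_β)/d)² = 1.667 × (2.996/0.81)².
n₁ = 1.667 × 13.68 = 22.8.
Round up: n₁ = 23, giving n₂ = ⌈1.5 × 23⌉ = ⌈34.5⌉ = 35.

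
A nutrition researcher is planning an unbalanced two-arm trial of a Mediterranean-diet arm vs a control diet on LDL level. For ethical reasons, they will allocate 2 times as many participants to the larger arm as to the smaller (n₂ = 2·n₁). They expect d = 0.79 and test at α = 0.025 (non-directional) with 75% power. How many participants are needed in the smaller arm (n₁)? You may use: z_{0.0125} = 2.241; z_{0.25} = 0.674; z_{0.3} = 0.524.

With allocation ratio k = n₂/n₁ = 2, Var(x̄₁−x̄₂) = σ²(1/n₁ + 1/(k·n₁)) = σ²·(k+1)/(k·n₁).
So n₁ = (1 + 1/k)·((z_{α/2} + z_β)/d)² = 1.500 × (2.915/0.79)².
n₁ = 1.500 × 13.62 = 20.4.
Round up: n₁ = 21, giving n₂ = 2 × 21 = 42.

n₁ = 21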